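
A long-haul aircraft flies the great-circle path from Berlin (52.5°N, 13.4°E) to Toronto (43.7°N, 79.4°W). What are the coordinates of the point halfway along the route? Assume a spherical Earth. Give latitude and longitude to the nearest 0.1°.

The haversine formula gives a central angle δ ≈ 1.016 rad (58.2°) between the endpoints.
Interpolate at f = 1/2 with slerp weights a = sin((1−f)δ)/sin δ ≈ 0.572, b = sin(fδ)/sin δ ≈ 0.572.
p = a·p₁ + b·p₂ ≈ (0.415, -0.326, 0.849); φ = arcsin(p_z) ≈ 58.15°, λ = atan2(p_y, p_x) ≈ -38.15°.

≈ (58.1°N, 38.1°W)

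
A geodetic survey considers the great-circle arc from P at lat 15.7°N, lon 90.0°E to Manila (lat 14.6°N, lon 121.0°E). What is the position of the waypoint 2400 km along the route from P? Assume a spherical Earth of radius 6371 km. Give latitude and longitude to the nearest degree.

≈ lat 15°N, lon 112°E

The haversine formula gives a central angle δ ≈ 0.522 rad (29.9°) between the endpoints. The total great-circle distance is δ·R ≈ 0.522 × 6371 ≈ 3327 km, so the target fraction is f = 2400/3327 ≈ 0.721.
Interpolate at f ≈ 0.721 with slerp weights a = sin((1−f)δ)/sin δ ≈ 0.291, b = sin(fδ)/sin δ ≈ 0.738.
p = a·p₁ + b·p₂ ≈ (-0.368, 0.892, 0.265); φ = arcsin(p_z) ≈ 15.34°, λ = atan2(p_y, p_x) ≈ 112.41°.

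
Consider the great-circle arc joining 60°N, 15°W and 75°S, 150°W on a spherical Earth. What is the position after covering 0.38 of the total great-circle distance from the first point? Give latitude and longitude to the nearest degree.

≈ 3°N, 40°W

From cos δ = sin φ₁ sin φ₂ + cos φ₁ cos φ₂ cos Δλ, the central angle is δ ≈ 2.760 rad (158.1°).
Interpolate at f = 0.38 with slerp weights a = sin((1−f)δ)/sin δ ≈ 2.658, b = sin(fδ)/sin δ ≈ 2.327.
p = a·p₁ + b·p₂ ≈ (0.762, -0.645, 0.054); φ = arcsin(p_z) ≈ 3.12°, λ = atan2(p_y, p_x) ≈ -40.24°.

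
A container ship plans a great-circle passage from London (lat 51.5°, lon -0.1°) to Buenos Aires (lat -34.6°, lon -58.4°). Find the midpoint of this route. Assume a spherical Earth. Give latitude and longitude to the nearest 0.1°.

Convert each endpoint to a unit vector on the sphere (x = cos φ cos λ, y = cos φ sin λ, z = sin φ).
The central angle between the endpoints is δ = arccos(p₁·p₂) ≈ 1.747 rad (100.1°).
Interpolate at f = 1/2 with slerp weights a = sin((1−f)δ)/sin δ ≈ 0.779, b = sin(fδ)/sin δ ≈ 0.779.
p = a·p₁ + b·p₂ ≈ (0.820, -0.547, 0.167); φ = arcsin(p_z) ≈ 9.63°, λ = atan2(p_y, p_x) ≈ -33.68°.

≈ lat 9.6°, lon -33.7°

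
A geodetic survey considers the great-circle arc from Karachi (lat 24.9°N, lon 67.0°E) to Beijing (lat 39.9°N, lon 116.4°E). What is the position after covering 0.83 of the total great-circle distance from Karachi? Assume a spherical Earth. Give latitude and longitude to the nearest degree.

≈ lat 39°N, lon 107°E

Write both endpoints as unit vectors p₁, p₂ with components (cos φ cos λ, cos φ sin λ, sin φ).
The central angle between the endpoints is δ = arccos(p₁·p₂) ≈ 0.763 rad (43.7°).
Interpolate at f = 0.83 with slerp weights a = sin((1−f)δ)/sin δ ≈ 0.187, b = sin(fδ)/sin δ ≈ 0.856.
p = a·p₁ + b·p₂ ≈ (-0.226, 0.745, 0.628); φ = arcsin(p_z) ≈ 38.91°, λ = atan2(p_y, p_x) ≈ 106.87°.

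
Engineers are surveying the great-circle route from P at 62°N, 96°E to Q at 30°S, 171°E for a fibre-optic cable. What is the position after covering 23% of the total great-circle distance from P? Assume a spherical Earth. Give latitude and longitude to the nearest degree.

≈ 45°N, 128°E

Write both endpoints as unit vectors p₁, p₂ with components (cos φ cos λ, cos φ sin λ, sin φ).
The central angle between the endpoints is δ = arccos(p₁·p₂) ≈ 1.914 rad (109.6°).
Interpolate at f = 0.23 with slerp weights a = sin((1−f)δ)/sin δ ≈ 1.057, b = sin(fδ)/sin δ ≈ 0.452.
p = a·p₁ + b·p₂ ≈ (-0.439, 0.555, 0.707); φ = arcsin(p_z) ≈ 44.98°, λ = atan2(p_y, p_x) ≈ 128.35°.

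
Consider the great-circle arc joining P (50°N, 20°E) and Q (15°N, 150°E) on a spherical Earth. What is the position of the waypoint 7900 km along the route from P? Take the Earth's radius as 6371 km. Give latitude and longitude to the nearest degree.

≈ (40°N, 130°E)

Convert each endpoint to a unit vector on the sphere (x = cos φ cos λ, y = cos φ sin λ, z = sin φ).
The central angle between the endpoints is δ = arccos(p₁·p₂) ≈ 1.773 rad (101.6°). The total great-circle distance is δ·R ≈ 1.773 × 6371 ≈ 11296 km, so the target fraction is f = 7900/11296 ≈ 0.699.
Interpolate at f ≈ 0.699 with slerp weights a = sin((1−f)δ)/sin δ ≈ 0.519, b = sin(fδ)/sin δ ≈ 0.965.
p = a·p₁ + b·p₂ ≈ (-0.494, 0.580, 0.647); φ = arcsin(p_z) ≈ 40.33°, λ = atan2(p_y, p_x) ≈ 130.42°.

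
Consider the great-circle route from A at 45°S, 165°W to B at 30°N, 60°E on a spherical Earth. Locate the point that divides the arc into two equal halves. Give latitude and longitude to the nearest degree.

Write both endpoints as unit vectors p₁, p₂ with components (cos φ cos λ, cos φ sin λ, sin φ).
The central angle between the endpoints is δ = arccos(p₁·p₂) ≈ 2.476 rad (141.9°).
Interpolate at f = 1/2 with slerp weights a = sin((1−f)δ)/sin δ ≈ 1.531, b = sin(fδ)/sin δ ≈ 1.531.
p = a·p₁ + b·p₂ ≈ (-0.383, 0.868, -0.317); φ = arcsin(p_z) ≈ -18.48°, λ = atan2(p_y, p_x) ≈ 113.79°.

≈ 18°S, 114°E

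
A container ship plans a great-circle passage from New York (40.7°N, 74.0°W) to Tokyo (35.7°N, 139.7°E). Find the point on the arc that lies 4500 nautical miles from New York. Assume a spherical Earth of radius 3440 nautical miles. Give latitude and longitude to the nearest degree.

Convert each endpoint to a unit vector on the sphere (x = cos φ cos λ, y = cos φ sin λ, z = sin φ).
The central angle between the endpoints is δ = arccos(p₁·p₂) ≈ 1.703 rad (97.6°). The total great-circle distance is δ·R ≈ 1.703 × 3440 ≈ 5858 nmi, so the target fraction is f = 4500/5858 ≈ 0.768.
Interpolate at f ≈ 0.768 with slerp weights a = sin((1−f)δ)/sin δ ≈ 0.388, b = sin(fδ)/sin δ ≈ 0.974.
p = a·p₁ + b·p₂ ≈ (-0.522, 0.229, 0.821); φ = arcsin(p_z) ≈ 55.23°, λ = atan2(p_y, p_x) ≈ 156.33°.

≈ 55°N, 156°E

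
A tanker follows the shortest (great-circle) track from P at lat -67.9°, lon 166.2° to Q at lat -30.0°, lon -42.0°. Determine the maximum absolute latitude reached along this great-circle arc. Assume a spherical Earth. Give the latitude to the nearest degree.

≈ -81°

The great circle lies in the plane with unit normal n̂ = (p₁ × p₂)/|p₁ × p₂|.
Here n̂_z ≈ +0.156; the vertex latitude is φ_max = arccos|n̂_z| ≈ 81.0°.
Check via Clairaut: cos φ_max = |cos φ₁| · sin C = cos(67.9°)·sin(155.4°) ≈ 0.156, again giving ≈ 81.0°.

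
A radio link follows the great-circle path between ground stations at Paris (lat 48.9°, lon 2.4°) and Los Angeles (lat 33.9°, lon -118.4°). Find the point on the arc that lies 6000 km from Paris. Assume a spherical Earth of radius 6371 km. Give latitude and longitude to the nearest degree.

Convert each endpoint to a unit vector on the sphere (x = cos φ cos λ, y = cos φ sin λ, z = sin φ).
The central angle between the endpoints is δ = arccos(p₁·p₂) ≈ 1.429 rad (81.9°). The total great-circle distance is δ·R ≈ 1.429 × 6371 ≈ 9107 km, so the target fraction is f = 6000/9107 ≈ 0.659.
Interpolate at f ≈ 0.659 with slerp weights a = sin((1−f)δ)/sin δ ≈ 0.473, b = sin(fδ)/sin δ ≈ 0.817.
p = a·p₁ + b·p₂ ≈ (-0.012, -0.583, 0.812); φ = arcsin(p_z) ≈ 54.31°, λ = atan2(p_y, p_x) ≈ -91.14°.

≈ lat 54°, lon -91°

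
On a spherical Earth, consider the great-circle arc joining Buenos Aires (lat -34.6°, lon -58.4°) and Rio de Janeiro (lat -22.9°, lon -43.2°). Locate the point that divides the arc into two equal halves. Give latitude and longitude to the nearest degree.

Write both endpoints as unit vectors p₁, p₂ with components (cos φ cos λ, cos φ sin λ, sin φ).
The central angle between the endpoints is δ = arccos(p₁·p₂) ≈ 0.309 rad (17.7°).
Interpolate at f = 1/2 with slerp weights a = sin((1−f)δ)/sin δ ≈ 0.506, b = sin(fδ)/sin δ ≈ 0.506.
p = a·p₁ + b·p₂ ≈ (0.558, -0.674, -0.484); φ = arcsin(p_z) ≈ -28.96°, λ = atan2(p_y, p_x) ≈ -50.37°.

≈ lat -29°, lon -50°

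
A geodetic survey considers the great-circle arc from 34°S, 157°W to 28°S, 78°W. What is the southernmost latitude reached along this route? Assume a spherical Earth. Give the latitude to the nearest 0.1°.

The great circle lies in the plane with unit normal n̂ = (p₁ × p₂)/|p₁ × p₂|.
Here n̂_z ≈ +0.785; the vertex latitude is φ_max = arccos|n̂_z| ≈ 38.3°.

≈ 38.3°S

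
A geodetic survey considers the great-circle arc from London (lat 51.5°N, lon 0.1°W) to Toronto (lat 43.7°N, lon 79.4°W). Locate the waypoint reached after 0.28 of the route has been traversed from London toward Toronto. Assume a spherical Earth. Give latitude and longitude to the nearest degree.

Write both endpoints as unit vectors p₁, p₂ with components (cos φ cos λ, cos φ sin λ, sin φ).
The central angle between the endpoints is δ = arccos(p₁·p₂) ≈ 0.897 rad (51.4°).
Interpolate at f = 0.28 with slerp weights a = sin((1−f)δ)/sin δ ≈ 0.770, b = sin(fδ)/sin δ ≈ 0.318.
p = a·p₁ + b·p₂ ≈ (0.522, -0.227, 0.822); φ = arcsin(p_z) ≈ 55.33°, λ = atan2(p_y, p_x) ≈ -23.50°.

≈ lat 55°N, lon 23°W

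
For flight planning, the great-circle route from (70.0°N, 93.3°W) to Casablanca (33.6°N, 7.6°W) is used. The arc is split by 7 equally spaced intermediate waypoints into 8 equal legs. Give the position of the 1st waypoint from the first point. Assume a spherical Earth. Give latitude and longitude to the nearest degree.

≈ (70°N, 72°W)

Write both endpoints as unit vectors p₁, p₂ with components (cos φ cos λ, cos φ sin λ, sin φ).
The central angle between the endpoints is δ = arccos(p₁·p₂) ≈ 0.999 rad (57.2°).
Interpolate at f = 1/8 with slerp weights a = sin((1−f)δ)/sin δ ≈ 0.912, b = sin(fδ)/sin δ ≈ 0.148.
p = a·p₁ + b·p₂ ≈ (0.104, -0.328, 0.939); φ = arcsin(p_z) ≈ 69.88°, λ = atan2(p_y, p_x) ≈ -72.34°.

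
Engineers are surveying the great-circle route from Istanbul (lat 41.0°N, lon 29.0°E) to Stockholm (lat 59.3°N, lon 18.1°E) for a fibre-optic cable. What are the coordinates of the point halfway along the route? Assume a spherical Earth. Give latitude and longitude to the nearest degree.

≈ lat 50°N, lon 25°E

From cos δ = sin φ₁ sin φ₂ + cos φ₁ cos φ₂ cos Δλ, the central angle is δ ≈ 0.341 rad (19.5°).
Interpolate at f = 1/2 with slerp weights a = sin((1−f)δ)/sin δ ≈ 0.507, b = sin(fδ)/sin δ ≈ 0.507.
p = a·p₁ + b·p₂ ≈ (0.581, 0.266, 0.769); φ = arcsin(p_z) ≈ 50.27°, λ = atan2(p_y, p_x) ≈ 24.60°.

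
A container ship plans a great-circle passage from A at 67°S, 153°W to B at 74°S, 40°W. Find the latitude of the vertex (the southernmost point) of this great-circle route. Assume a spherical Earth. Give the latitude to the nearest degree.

The great circle lies in the plane with unit normal n̂ = (p₁ × p₂)/|p₁ × p₂|.
Here n̂_z ≈ +0.184; the vertex latitude is φ_max = arccos|n̂_z| ≈ 79.4°.
Check via Clairaut: cos φ_max = |cos φ₁| · sin C = cos(67.0°)·sin(151.9°) ≈ 0.184, again giving ≈ 79.4°.

≈ 79°S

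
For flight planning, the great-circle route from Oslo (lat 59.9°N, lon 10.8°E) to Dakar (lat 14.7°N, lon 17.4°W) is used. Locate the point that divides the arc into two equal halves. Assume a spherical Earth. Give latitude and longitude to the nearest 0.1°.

≈ lat 38.1°N, lon 7.9°W

Write both endpoints as unit vectors p₁, p₂ with components (cos φ cos λ, cos φ sin λ, sin φ).
The central angle between the endpoints is δ = arccos(p₁·p₂) ≈ 0.867 rad (49.7°).
Interpolate at f = 1/2 with slerp weights a = sin((1−f)δ)/sin δ ≈ 0.551, b = sin(fδ)/sin δ ≈ 0.551.
p = a·p₁ + b·p₂ ≈ (0.780, -0.108, 0.616); φ = arcsin(p_z) ≈ 38.06°, λ = atan2(p_y, p_x) ≈ -7.85°.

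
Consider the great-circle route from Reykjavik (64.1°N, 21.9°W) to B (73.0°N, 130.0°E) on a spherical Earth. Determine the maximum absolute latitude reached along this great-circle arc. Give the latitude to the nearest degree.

≈ 85°N

The great circle lies in the plane with unit normal n̂ = (p₁ × p₂)/|p₁ × p₂|.
Here n̂_z ≈ +0.091; the vertex latitude is φ_max = arccos|n̂_z| ≈ 84.8°.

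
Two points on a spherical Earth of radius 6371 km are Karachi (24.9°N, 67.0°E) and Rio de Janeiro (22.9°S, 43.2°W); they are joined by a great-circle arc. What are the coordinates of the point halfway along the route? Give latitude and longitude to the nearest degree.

≈ 2°N, 11°E

Write both endpoints as unit vectors p₁, p₂ with components (cos φ cos λ, cos φ sin λ, sin φ).
The central angle between the endpoints is δ = arccos(p₁·p₂) ≈ 2.040 rad (116.9°).
Interpolate at f = 1/2 with slerp weights a = sin((1−f)δ)/sin δ ≈ 0.956, b = sin(fδ)/sin δ ≈ 0.956.
p = a·p₁ + b·p₂ ≈ (0.980, 0.195, 0.030); φ = arcsin(p_z) ≈ 1.75°, λ = atan2(p_y, p_x) ≈ 11.26°.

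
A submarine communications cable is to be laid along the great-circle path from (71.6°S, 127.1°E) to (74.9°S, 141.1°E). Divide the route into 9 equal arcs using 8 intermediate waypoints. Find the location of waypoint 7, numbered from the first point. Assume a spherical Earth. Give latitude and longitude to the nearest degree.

Write both endpoints as unit vectors p₁, p₂ with components (cos φ cos λ, cos φ sin λ, sin φ).
The central angle between the endpoints is δ = arccos(p₁·p₂) ≈ 0.091 rad (5.2°).
Interpolate at f = 7/9 with slerp weights a = sin((1−f)δ)/sin δ ≈ 0.223, b = sin(fδ)/sin δ ≈ 0.778.
p = a·p₁ + b·p₂ ≈ (-0.200, 0.183, -0.962); φ = arcsin(p_z) ≈ -74.25°, λ = atan2(p_y, p_x) ≈ 137.51°.

≈ (74°S, 138°E)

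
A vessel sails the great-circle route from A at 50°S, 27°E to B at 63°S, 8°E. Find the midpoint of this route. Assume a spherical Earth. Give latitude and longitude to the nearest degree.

≈ 57°S, 19°E

Write both endpoints as unit vectors p₁, p₂ with components (cos φ cos λ, cos φ sin λ, sin φ).
The central angle between the endpoints is δ = arccos(p₁·p₂) ≈ 0.289 rad (16.6°).
Interpolate at f = 1/2 with slerp weights a = sin((1−f)δ)/sin δ ≈ 0.505, b = sin(fδ)/sin δ ≈ 0.505.
p = a·p₁ + b·p₂ ≈ (0.517, 0.179, -0.837); φ = arcsin(p_z) ≈ -56.85°, λ = atan2(p_y, p_x) ≈ 19.15°.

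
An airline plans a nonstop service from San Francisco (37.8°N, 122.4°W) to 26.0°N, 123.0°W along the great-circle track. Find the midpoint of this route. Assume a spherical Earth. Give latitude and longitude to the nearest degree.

≈ 32°N, 123°W

The haversine formula gives a central angle δ ≈ 0.206 rad (11.8°) between the endpoints.
Interpolate at f = 1/2 with slerp weights a = sin((1−f)δ)/sin δ ≈ 0.503, b = sin(fδ)/sin δ ≈ 0.503.
p = a·p₁ + b·p₂ ≈ (-0.459, -0.714, 0.528); φ = arcsin(p_z) ≈ 31.90°, λ = atan2(p_y, p_x) ≈ -122.72°.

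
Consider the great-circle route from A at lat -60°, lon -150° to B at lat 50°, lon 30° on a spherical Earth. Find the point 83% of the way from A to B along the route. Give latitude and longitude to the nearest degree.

Write both endpoints as unit vectors p₁, p₂ with components (cos φ cos λ, cos φ sin λ, sin φ).
The central angle between the endpoints is δ = arccos(p₁·p₂) ≈ 2.967 rad (170.0°).
Interpolate at f = 0.83 with slerp weights a = sin((1−f)δ)/sin δ ≈ 2.783, b = sin(fδ)/sin δ ≈ 3.616.
p = a·p₁ + b·p₂ ≈ (0.808, 0.466, 0.360); φ = arcsin(p_z) ≈ 21.10°, λ = atan2(p_y, p_x) ≈ 30.00°.

≈ lat 21°, lon 30°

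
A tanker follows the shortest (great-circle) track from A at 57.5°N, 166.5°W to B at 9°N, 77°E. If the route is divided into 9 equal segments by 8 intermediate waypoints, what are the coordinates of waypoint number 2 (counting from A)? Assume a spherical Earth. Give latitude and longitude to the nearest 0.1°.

≈ 61.1°N, 151.6°E

The haversine formula gives a central angle δ ≈ 1.676 rad (96.0°) between the endpoints.
Interpolate at f = 2/9 with slerp weights a = sin((1−f)δ)/sin δ ≈ 0.970, b = sin(fδ)/sin δ ≈ 0.366.
p = a·p₁ + b·p₂ ≈ (-0.425, 0.230, 0.875); φ = arcsin(p_z) ≈ 61.07°, λ = atan2(p_y, p_x) ≈ 151.55°.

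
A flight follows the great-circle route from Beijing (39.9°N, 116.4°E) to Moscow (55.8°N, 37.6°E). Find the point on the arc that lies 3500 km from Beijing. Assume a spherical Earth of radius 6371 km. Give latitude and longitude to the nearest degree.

≈ (56°N, 75°E)

Write both endpoints as unit vectors p₁, p₂ with components (cos φ cos λ, cos φ sin λ, sin φ).
The central angle between the endpoints is δ = arccos(p₁·p₂) ≈ 0.909 rad (52.1°). The total great-circle distance is δ·R ≈ 0.909 × 6371 ≈ 5793 km, so the target fraction is f = 3500/5793 ≈ 0.604.
Interpolate at f ≈ 0.604 with slerp weights a = sin((1−f)δ)/sin δ ≈ 0.446, b = sin(fδ)/sin δ ≈ 0.662.
p = a·p₁ + b·p₂ ≈ (0.142, 0.534, 0.834); φ = arcsin(p_z) ≈ 56.47°, λ = atan2(p_y, p_x) ≈ 75.06°.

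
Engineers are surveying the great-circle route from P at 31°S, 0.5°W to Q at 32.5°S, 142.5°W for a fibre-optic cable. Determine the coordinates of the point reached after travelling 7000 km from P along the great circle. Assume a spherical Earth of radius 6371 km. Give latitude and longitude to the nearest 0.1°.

Convert each endpoint to a unit vector on the sphere (x = cos φ cos λ, y = cos φ sin λ, z = sin φ).
The central angle between the endpoints is δ = arccos(p₁·p₂) ≈ 1.868 rad (107.0°). The total great-circle distance is δ·R ≈ 1.868 × 6371 ≈ 11902 km, so the target fraction is f = 7000/11902 ≈ 0.588.
Interpolate at f ≈ 0.588 with slerp weights a = sin((1−f)δ)/sin δ ≈ 0.728, b = sin(fδ)/sin δ ≈ 0.931.
p = a·p₁ + b·p₂ ≈ (0.000, -0.484, -0.875); φ = arcsin(p_z) ≈ -61.07°, λ = atan2(p_y, p_x) ≈ -89.95°.

≈ 61.1°S, 90.0°W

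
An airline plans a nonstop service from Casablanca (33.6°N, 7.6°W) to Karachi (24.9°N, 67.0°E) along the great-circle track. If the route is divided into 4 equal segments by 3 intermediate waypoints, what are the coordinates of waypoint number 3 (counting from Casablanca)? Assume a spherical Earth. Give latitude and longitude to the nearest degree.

Convert each endpoint to a unit vector on the sphere (x = cos φ cos λ, y = cos φ sin λ, z = sin φ).
The central angle between the endpoints is δ = arccos(p₁·p₂) ≈ 1.122 rad (64.3°).
Interpolate at f = 3/4 with slerp weights a = sin((1−f)δ)/sin δ ≈ 0.307, b = sin(fδ)/sin δ ≈ 0.828.
p = a·p₁ + b·p₂ ≈ (0.547, 0.657, 0.519); φ = arcsin(p_z) ≈ 31.23°, λ = atan2(p_y, p_x) ≈ 50.23°.

≈ 31°N, 50°E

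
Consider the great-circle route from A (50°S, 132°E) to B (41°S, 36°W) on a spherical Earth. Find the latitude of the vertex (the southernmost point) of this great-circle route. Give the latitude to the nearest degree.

≈ 84°S

The great circle lies in the plane with unit normal n̂ = (p₁ × p₂)/|p₁ × p₂|.
Here n̂_z ≈ -0.101; the vertex latitude is φ_max = arccos|n̂_z| ≈ 84.2°.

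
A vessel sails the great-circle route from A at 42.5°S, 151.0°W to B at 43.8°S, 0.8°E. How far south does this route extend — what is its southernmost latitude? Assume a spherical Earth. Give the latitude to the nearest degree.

The great circle lies in the plane with unit normal n̂ = (p₁ × p₂)/|p₁ × p₂|.
Here n̂_z ≈ +0.251; the vertex latitude is φ_max = arccos|n̂_z| ≈ 75.4°.
Check via Clairaut: cos φ_max = |cos φ₁| · sin C = cos(42.5°)·sin(160.1°) ≈ 0.251, again giving ≈ 75.4°.

≈ 75°S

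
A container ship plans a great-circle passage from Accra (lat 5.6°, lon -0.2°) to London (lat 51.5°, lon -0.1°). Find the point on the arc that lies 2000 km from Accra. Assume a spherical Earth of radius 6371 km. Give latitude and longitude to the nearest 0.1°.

Write both endpoints as unit vectors p₁, p₂ with components (cos φ cos λ, cos φ sin λ, sin φ).
The central angle between the endpoints is δ = arccos(p₁·p₂) ≈ 0.801 rad (45.9°). The total great-circle distance is δ·R ≈ 0.801 × 6371 ≈ 5104 km, so the target fraction is f = 2000/5104 ≈ 0.392.
Interpolate at f ≈ 0.392 with slerp weights a = sin((1−f)δ)/sin δ ≈ 0.652, b = sin(fδ)/sin δ ≈ 0.430.
p = a·p₁ + b·p₂ ≈ (0.916, -0.003, 0.400); φ = arcsin(p_z) ≈ 23.59°, λ = atan2(p_y, p_x) ≈ -0.17°.

≈ lat 23.6°, lon -0.2°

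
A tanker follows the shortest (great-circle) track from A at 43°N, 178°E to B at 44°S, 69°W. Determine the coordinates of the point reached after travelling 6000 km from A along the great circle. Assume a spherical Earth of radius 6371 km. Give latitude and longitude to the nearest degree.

≈ 8°N, 134°W

From cos δ = sin φ₁ sin φ₂ + cos φ₁ cos φ₂ cos Δλ, the central angle is δ ≈ 2.318 rad (132.8°). The total great-circle distance is δ·R ≈ 2.318 × 6371 ≈ 14766 km, so the target fraction is f = 6000/14766 ≈ 0.406.
Interpolate at f ≈ 0.406 with slerp weights a = sin((1−f)δ)/sin δ ≈ 1.337, b = sin(fδ)/sin δ ≈ 1.102.
p = a·p₁ + b·p₂ ≈ (-0.693, -0.706, 0.146); φ = arcsin(p_z) ≈ 8.41°, λ = atan2(p_y, p_x) ≈ -134.48°.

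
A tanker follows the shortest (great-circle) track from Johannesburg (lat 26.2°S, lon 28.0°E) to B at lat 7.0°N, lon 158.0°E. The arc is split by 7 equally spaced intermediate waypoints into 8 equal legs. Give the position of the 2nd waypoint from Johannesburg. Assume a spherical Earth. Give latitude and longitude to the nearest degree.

≈ lat 29°S, lon 64°E

Write both endpoints as unit vectors p₁, p₂ with components (cos φ cos λ, cos φ sin λ, sin φ).
The central angle between the endpoints is δ = arccos(p₁·p₂) ≈ 2.248 rad (128.8°).
Interpolate at f = 2/8 with slerp weights a = sin((1−f)δ)/sin δ ≈ 1.274, b = sin(fδ)/sin δ ≈ 0.683.
p = a·p₁ + b·p₂ ≈ (0.381, 0.791, -0.479); φ = arcsin(p_z) ≈ -28.64°, λ = atan2(p_y, p_x) ≈ 64.30°.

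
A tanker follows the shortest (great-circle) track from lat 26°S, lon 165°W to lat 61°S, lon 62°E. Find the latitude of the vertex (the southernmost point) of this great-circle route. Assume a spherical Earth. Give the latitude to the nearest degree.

The great circle lies in the plane with unit normal n̂ = (p₁ × p₂)/|p₁ × p₂|.
Here n̂_z ≈ -0.320; the vertex latitude is φ_max = arccos|n̂_z| ≈ 71.3°.
Check via Clairaut: cos φ_max = |cos φ₁| · sin C = cos(26.0°)·sin(159.2°) ≈ 0.320, again giving ≈ 71.3°.

≈ 71°S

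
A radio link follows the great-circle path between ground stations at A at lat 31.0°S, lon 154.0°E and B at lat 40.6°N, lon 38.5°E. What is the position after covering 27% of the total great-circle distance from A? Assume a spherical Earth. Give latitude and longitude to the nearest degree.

≈ lat 11°S, lon 124°E

Convert each endpoint to a unit vector on the sphere (x = cos φ cos λ, y = cos φ sin λ, z = sin φ).
The central angle between the endpoints is δ = arccos(p₁·p₂) ≈ 2.234 rad (128.0°).
Interpolate at f = 0.27 with slerp weights a = sin((1−f)δ)/sin δ ≈ 1.266, b = sin(fδ)/sin δ ≈ 0.720.
p = a·p₁ + b·p₂ ≈ (-0.548, 0.816, -0.184); φ = arcsin(p_z) ≈ -10.60°, λ = atan2(p_y, p_x) ≈ 123.89°.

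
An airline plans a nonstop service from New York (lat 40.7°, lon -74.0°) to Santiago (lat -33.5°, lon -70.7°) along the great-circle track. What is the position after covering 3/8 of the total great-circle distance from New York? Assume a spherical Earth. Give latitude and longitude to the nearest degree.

≈ lat 13°, lon -73°

Write both endpoints as unit vectors p₁, p₂ with components (cos φ cos λ, cos φ sin λ, sin φ).
The central angle between the endpoints is δ = arccos(p₁·p₂) ≈ 1.296 rad (74.3°).
Interpolate at f = 3/8 with slerp weights a = sin((1−f)δ)/sin δ ≈ 0.753, b = sin(fδ)/sin δ ≈ 0.485.
p = a·p₁ + b·p₂ ≈ (0.291, -0.930, 0.223); φ = arcsin(p_z) ≈ 12.88°, λ = atan2(p_y, p_x) ≈ -72.63°.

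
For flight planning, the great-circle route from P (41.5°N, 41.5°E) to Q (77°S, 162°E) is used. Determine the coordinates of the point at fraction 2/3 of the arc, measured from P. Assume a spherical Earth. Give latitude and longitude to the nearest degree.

≈ (47°S, 66°E)

Write both endpoints as unit vectors p₁, p₂ with components (cos φ cos λ, cos φ sin λ, sin φ).
The central angle between the endpoints is δ = arccos(p₁·p₂) ≈ 2.391 rad (137.0°).
Interpolate at f = 2/3 with slerp weights a = sin((1−f)δ)/sin δ ≈ 1.048, b = sin(fδ)/sin δ ≈ 1.465.
p = a·p₁ + b·p₂ ≈ (0.275, 0.622, -0.733); φ = arcsin(p_z) ≈ -47.15°, λ = atan2(p_y, p_x) ≈ 66.19°.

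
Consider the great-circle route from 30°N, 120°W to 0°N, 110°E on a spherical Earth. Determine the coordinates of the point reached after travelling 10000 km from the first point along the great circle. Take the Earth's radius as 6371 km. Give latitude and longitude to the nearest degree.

Convert each endpoint to a unit vector on the sphere (x = cos φ cos λ, y = cos φ sin λ, z = sin φ).
The central angle between the endpoints is δ = arccos(p₁·p₂) ≈ 2.161 rad (123.8°). The total great-circle distance is δ·R ≈ 2.161 × 6371 ≈ 13769 km, so the target fraction is f = 10000/13769 ≈ 0.726.
Interpolate at f ≈ 0.726 with slerp weights a = sin((1−f)δ)/sin δ ≈ 0.671, b = sin(fδ)/sin δ ≈ 1.204.
p = a·p₁ + b·p₂ ≈ (-0.702, 0.628, 0.336); φ = arcsin(p_z) ≈ 19.61°, λ = atan2(p_y, p_x) ≈ 138.21°.

≈ 20°N, 138°E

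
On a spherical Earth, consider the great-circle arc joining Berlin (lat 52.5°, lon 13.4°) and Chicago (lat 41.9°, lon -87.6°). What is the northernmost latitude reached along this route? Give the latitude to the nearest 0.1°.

≈ 60.2°

The great circle lies in the plane with unit normal n̂ = (p₁ × p₂)/|p₁ × p₂|.
Here n̂_z ≈ -0.496; the vertex latitude is φ_max = arccos|n̂_z| ≈ 60.2°.
Check via Clairaut: cos φ_max = |cos φ₁| · sin C = cos(52.5°)·sin(54.6°) ≈ 0.496, again giving ≈ 60.2°.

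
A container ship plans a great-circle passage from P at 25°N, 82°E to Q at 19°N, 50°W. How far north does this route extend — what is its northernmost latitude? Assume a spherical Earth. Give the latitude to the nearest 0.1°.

The great circle lies in the plane with unit normal n̂ = (p₁ × p₂)/|p₁ × p₂|.
Here n̂_z ≈ -0.708; the vertex latitude is φ_max = arccos|n̂_z| ≈ 45.0°.
Check via Clairaut: cos φ_max = |cos φ₁| · sin C = cos(25.0°)·sin(51.3°) ≈ 0.708, again giving ≈ 45.0°.

≈ 45.0°N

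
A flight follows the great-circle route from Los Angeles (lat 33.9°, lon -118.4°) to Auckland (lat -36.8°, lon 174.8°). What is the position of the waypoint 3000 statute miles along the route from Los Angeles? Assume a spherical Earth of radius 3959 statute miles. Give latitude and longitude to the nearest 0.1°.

From cos δ = sin φ₁ sin φ₂ + cos φ₁ cos φ₂ cos Δλ, the central angle is δ ≈ 1.643 rad (94.1°). The total great-circle distance is δ·R ≈ 1.643 × 3959 ≈ 6505 mi, so the target fraction is f = 3000/6505 ≈ 0.461.
Interpolate at f ≈ 0.461 with slerp weights a = sin((1−f)δ)/sin δ ≈ 0.776, b = sin(fδ)/sin δ ≈ 0.689.
p = a·p₁ + b·p₂ ≈ (-0.856, -0.517, 0.020); φ = arcsin(p_z) ≈ 1.15°, λ = atan2(p_y, p_x) ≈ -148.88°.

≈ lat 1.2°, lon -148.9°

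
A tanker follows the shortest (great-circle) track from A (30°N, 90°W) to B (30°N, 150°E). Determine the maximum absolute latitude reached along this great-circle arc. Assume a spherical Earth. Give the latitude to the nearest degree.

≈ 49°N

The great circle lies in the plane with unit normal n̂ = (p₁ × p₂)/|p₁ × p₂|.
Here n̂_z ≈ -0.655; the vertex latitude is φ_max = arccos|n̂_z| ≈ 49.1°.
Check via Clairaut: cos φ_max = |cos φ₁| · sin C = cos(30.0°)·sin(49.1°) ≈ 0.655, again giving ≈ 49.1°.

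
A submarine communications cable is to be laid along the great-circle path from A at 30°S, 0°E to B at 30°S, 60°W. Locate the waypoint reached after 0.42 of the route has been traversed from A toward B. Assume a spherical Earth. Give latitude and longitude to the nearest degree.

Convert each endpoint to a unit vector on the sphere (x = cos φ cos λ, y = cos φ sin λ, z = sin φ).
The central angle between the endpoints is δ = arccos(p₁·p₂) ≈ 0.896 rad (51.3°).
Interpolate at f = 0.42 with slerp weights a = sin((1−f)δ)/sin δ ≈ 0.636, b = sin(fδ)/sin δ ≈ 0.471.
p = a·p₁ + b·p₂ ≈ (0.755, -0.353, -0.553); φ = arcsin(p_z) ≈ -33.59°, λ = atan2(p_y, p_x) ≈ -25.07°.

≈ 34°S, 25°W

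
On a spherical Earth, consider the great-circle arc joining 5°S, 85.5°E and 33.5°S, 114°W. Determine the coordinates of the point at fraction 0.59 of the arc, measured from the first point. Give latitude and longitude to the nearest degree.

≈ 66°S, 165°E

Convert each endpoint to a unit vector on the sphere (x = cos φ cos λ, y = cos φ sin λ, z = sin φ).
The central angle between the endpoints is δ = arccos(p₁·p₂) ≈ 2.396 rad (137.3°).
Interpolate at f = 0.59 with slerp weights a = sin((1−f)δ)/sin δ ≈ 1.227, b = sin(fδ)/sin δ ≈ 1.457.
p = a·p₁ + b·p₂ ≈ (-0.398, 0.109, -0.911); φ = arcsin(p_z) ≈ -65.62°, λ = atan2(p_y, p_x) ≈ 164.72°.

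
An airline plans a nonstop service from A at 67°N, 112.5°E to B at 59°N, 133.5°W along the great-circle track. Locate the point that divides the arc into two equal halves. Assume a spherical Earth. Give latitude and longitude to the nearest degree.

≈ 74°N, 179°W

Write both endpoints as unit vectors p₁, p₂ with components (cos φ cos λ, cos φ sin λ, sin φ).
The central angle between the endpoints is δ = arccos(p₁·p₂) ≈ 0.785 rad (45.0°).
Interpolate at f = 1/2 with slerp weights a = sin((1−f)δ)/sin δ ≈ 0.541, b = sin(fδ)/sin δ ≈ 0.541.
p = a·p₁ + b·p₂ ≈ (-0.273, -0.007, 0.962); φ = arcsin(p_z) ≈ 74.16°, λ = atan2(p_y, p_x) ≈ -178.57°.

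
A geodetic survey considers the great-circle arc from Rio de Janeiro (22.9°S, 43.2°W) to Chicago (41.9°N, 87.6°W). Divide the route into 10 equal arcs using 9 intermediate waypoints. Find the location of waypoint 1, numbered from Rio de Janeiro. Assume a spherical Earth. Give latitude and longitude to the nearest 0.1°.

≈ 16.4°S, 47.5°W

Convert each endpoint to a unit vector on the sphere (x = cos φ cos λ, y = cos φ sin λ, z = sin φ).
The central angle between the endpoints is δ = arccos(p₁·p₂) ≈ 1.339 rad (76.7°).
Interpolate at f = 1/10 with slerp weights a = sin((1−f)δ)/sin δ ≈ 0.960, b = sin(fδ)/sin δ ≈ 0.137.
p = a·p₁ + b·p₂ ≈ (0.649, -0.707, -0.282); φ = arcsin(p_z) ≈ -16.37°, λ = atan2(p_y, p_x) ≈ -47.47°.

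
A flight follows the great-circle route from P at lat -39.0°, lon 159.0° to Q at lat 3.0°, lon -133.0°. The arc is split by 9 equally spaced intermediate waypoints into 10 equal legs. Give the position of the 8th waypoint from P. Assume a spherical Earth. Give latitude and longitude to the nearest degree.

From cos δ = sin φ₁ sin φ₂ + cos φ₁ cos φ₂ cos Δλ, the central angle is δ ≈ 1.310 rad (75.1°).
Interpolate at f = 8/10 with slerp weights a = sin((1−f)δ)/sin δ ≈ 0.268, b = sin(fδ)/sin δ ≈ 0.897.
p = a·p₁ + b·p₂ ≈ (-0.805, -0.580, -0.122); φ = arcsin(p_z) ≈ -6.99°, λ = atan2(p_y, p_x) ≈ -144.22°.

≈ lat -7°, lon -144°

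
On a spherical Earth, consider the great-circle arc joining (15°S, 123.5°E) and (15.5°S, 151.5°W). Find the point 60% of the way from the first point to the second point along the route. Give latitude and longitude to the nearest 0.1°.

Write both endpoints as unit vectors p₁, p₂ with components (cos φ cos λ, cos φ sin λ, sin φ).
The central angle between the endpoints is δ = arccos(p₁·p₂) ≈ 1.420 rad (81.4°).
Interpolate at f = 0.60 with slerp weights a = sin((1−f)δ)/sin δ ≈ 0.544, b = sin(fδ)/sin δ ≈ 0.761.
p = a·p₁ + b·p₂ ≈ (-0.935, 0.088, -0.344); φ = arcsin(p_z) ≈ -20.14°, λ = atan2(p_y, p_x) ≈ 174.61°.

≈ (20.1°S, 174.6°E)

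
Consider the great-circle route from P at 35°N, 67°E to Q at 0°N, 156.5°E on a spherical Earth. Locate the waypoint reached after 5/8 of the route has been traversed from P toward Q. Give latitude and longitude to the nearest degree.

≈ 19°N, 128°E

From cos δ = sin φ₁ sin φ₂ + cos φ₁ cos φ₂ cos Δλ, the central angle is δ ≈ 1.564 rad (89.6°).
Interpolate at f = 5/8 with slerp weights a = sin((1−f)δ)/sin δ ≈ 0.553, b = sin(fδ)/sin δ ≈ 0.829.
p = a·p₁ + b·p₂ ≈ (-0.583, 0.748, 0.317); φ = arcsin(p_z) ≈ 18.51°, λ = atan2(p_y, p_x) ≈ 127.95°.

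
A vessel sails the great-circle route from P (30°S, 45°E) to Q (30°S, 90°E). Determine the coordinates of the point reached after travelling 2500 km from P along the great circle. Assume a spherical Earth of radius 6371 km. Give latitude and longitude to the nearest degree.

≈ (32°S, 71°E)

Write both endpoints as unit vectors p₁, p₂ with components (cos φ cos λ, cos φ sin λ, sin φ).
The central angle between the endpoints is δ = arccos(p₁·p₂) ≈ 0.676 rad (38.7°). The total great-circle distance is δ·R ≈ 0.676 × 6371 ≈ 4304 km, so the target fraction is f = 2500/4304 ≈ 0.581.
Interpolate at f ≈ 0.581 with slerp weights a = sin((1−f)δ)/sin δ ≈ 0.447, b = sin(fδ)/sin δ ≈ 0.611.
p = a·p₁ + b·p₂ ≈ (0.274, 0.803, -0.529); φ = arcsin(p_z) ≈ -31.95°, λ = atan2(p_y, p_x) ≈ 71.19°.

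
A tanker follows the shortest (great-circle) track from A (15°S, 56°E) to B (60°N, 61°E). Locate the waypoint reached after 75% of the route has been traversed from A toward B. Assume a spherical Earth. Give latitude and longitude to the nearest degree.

Write both endpoints as unit vectors p₁, p₂ with components (cos φ cos λ, cos φ sin λ, sin φ).
The central angle between the endpoints is δ = arccos(p₁·p₂) ≈ 1.311 rad (75.1°).
Interpolate at f = 0.75 with slerp weights a = sin((1−f)δ)/sin δ ≈ 0.333, b = sin(fδ)/sin δ ≈ 0.861.
p = a·p₁ + b·p₂ ≈ (0.389, 0.643, 0.660); φ = arcsin(p_z) ≈ 41.27°, λ = atan2(p_y, p_x) ≈ 58.86°.

≈ (41°N, 59°E)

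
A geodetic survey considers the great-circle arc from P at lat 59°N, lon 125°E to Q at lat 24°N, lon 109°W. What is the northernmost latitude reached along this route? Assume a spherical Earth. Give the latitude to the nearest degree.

The great circle lies in the plane with unit normal n̂ = (p₁ × p₂)/|p₁ × p₂|.
Here n̂_z ≈ +0.382; the vertex latitude is φ_max = arccos|n̂_z| ≈ 67.6°.
Check via Clairaut: cos φ_max = |cos φ₁| · sin C = cos(59.0°)·sin(47.8°) ≈ 0.382, again giving ≈ 67.6°.

≈ 68°N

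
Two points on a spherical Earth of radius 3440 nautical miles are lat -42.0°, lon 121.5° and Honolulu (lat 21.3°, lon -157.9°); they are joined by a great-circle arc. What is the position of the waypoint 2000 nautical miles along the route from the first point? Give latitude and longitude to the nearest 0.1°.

The haversine formula gives a central angle δ ≈ 1.701 rad (97.5°) between the endpoints. The total great-circle distance is δ·R ≈ 1.701 × 3440 ≈ 5852 nmi, so the target fraction is f = 2000/5852 ≈ 0.342.
Interpolate at f ≈ 0.342 with slerp weights a = sin((1−f)δ)/sin δ ≈ 0.908, b = sin(fδ)/sin δ ≈ 0.554.
p = a·p₁ + b·p₂ ≈ (-0.831, 0.381, -0.406); φ = arcsin(p_z) ≈ -23.96°, λ = atan2(p_y, p_x) ≈ 155.36°.

≈ lat -24.0°, lon 155.4°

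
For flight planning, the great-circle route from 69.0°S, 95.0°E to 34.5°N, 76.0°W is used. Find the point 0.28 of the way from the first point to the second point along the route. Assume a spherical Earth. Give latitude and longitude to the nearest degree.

Write both endpoints as unit vectors p₁, p₂ with components (cos φ cos λ, cos φ sin λ, sin φ).
The central angle between the endpoints is δ = arccos(p₁·p₂) ≈ 2.533 rad (145.1°).
Interpolate at f = 0.28 with slerp weights a = sin((1−f)δ)/sin δ ≈ 1.694, b = sin(fδ)/sin δ ≈ 1.139.
p = a·p₁ + b·p₂ ≈ (0.174, -0.306, -0.936); φ = arcsin(p_z) ≈ -69.36°, λ = atan2(p_y, p_x) ≈ -60.37°.

≈ 69°S, 60°W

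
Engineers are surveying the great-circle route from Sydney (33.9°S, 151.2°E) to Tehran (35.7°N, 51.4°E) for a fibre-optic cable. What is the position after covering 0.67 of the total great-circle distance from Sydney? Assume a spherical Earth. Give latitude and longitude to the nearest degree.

≈ 14°N, 87°E

The haversine formula gives a central angle δ ≈ 2.027 rad (116.1°) between the endpoints.
Interpolate at f = 0.67 with slerp weights a = sin((1−f)δ)/sin δ ≈ 0.691, b = sin(fδ)/sin δ ≈ 1.089.
p = a·p₁ + b·p₂ ≈ (0.049, 0.967, 0.250); φ = arcsin(p_z) ≈ 14.48°, λ = atan2(p_y, p_x) ≈ 87.08°.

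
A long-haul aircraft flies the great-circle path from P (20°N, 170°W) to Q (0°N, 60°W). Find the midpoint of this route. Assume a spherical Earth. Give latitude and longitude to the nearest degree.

From cos δ = sin φ₁ sin φ₂ + cos φ₁ cos φ₂ cos Δλ, the central angle is δ ≈ 1.898 rad (108.7°).
Interpolate at f = 1/2 with slerp weights a = sin((1−f)δ)/sin δ ≈ 0.858, b = sin(fδ)/sin δ ≈ 0.858.
p = a·p₁ + b·p₂ ≈ (-0.365, -0.883, 0.294); φ = arcsin(p_z) ≈ 17.07°, λ = atan2(p_y, p_x) ≈ -112.46°.

≈ (17°N, 112°W)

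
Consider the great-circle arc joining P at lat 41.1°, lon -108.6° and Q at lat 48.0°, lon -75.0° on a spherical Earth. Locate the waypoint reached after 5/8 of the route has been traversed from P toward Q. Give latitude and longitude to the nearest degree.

Convert each endpoint to a unit vector on the sphere (x = cos φ cos λ, y = cos φ sin λ, z = sin φ).
The central angle between the endpoints is δ = arccos(p₁·p₂) ≈ 0.431 rad (24.7°).
Interpolate at f = 5/8 with slerp weights a = sin((1−f)δ)/sin δ ≈ 0.385, b = sin(fδ)/sin δ ≈ 0.637.
p = a·p₁ + b·p₂ ≈ (0.018, -0.687, 0.727); φ = arcsin(p_z) ≈ 46.60°, λ = atan2(p_y, p_x) ≈ -88.52°.

≈ lat 47°, lon -89°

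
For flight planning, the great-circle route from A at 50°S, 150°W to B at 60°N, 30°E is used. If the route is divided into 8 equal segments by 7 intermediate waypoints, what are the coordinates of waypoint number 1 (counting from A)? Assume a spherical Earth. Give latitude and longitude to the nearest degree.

Write both endpoints as unit vectors p₁, p₂ with components (cos φ cos λ, cos φ sin λ, sin φ).
The central angle between the endpoints is δ = arccos(p₁·p₂) ≈ 2.967 rad (170.0°).
Interpolate at f = 1/8 with slerp weights a = sin((1−f)δ)/sin δ ≈ 2.987, b = sin(fδ)/sin δ ≈ 2.087.
p = a·p₁ + b·p₂ ≈ (-0.759, -0.438, -0.481); φ = arcsin(p_z) ≈ -28.75°, λ = atan2(p_y, p_x) ≈ -150.00°.

≈ 29°S, 150°W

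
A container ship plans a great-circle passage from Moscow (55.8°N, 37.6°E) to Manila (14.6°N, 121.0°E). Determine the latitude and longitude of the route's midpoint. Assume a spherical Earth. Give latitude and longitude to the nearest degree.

From cos δ = sin φ₁ sin φ₂ + cos φ₁ cos φ₂ cos Δλ, the central angle is δ ≈ 1.296 rad (74.3°).
Interpolate at f = 1/2 with slerp weights a = sin((1−f)δ)/sin δ ≈ 0.627, b = sin(fδ)/sin δ ≈ 0.627.
p = a·p₁ + b·p₂ ≈ (-0.033, 0.735, 0.677); φ = arcsin(p_z) ≈ 42.60°, λ = atan2(p_y, p_x) ≈ 92.59°.

≈ 43°N, 93°E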